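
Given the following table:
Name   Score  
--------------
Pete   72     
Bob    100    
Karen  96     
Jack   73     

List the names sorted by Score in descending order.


Sorting by Score (descending):
  Bob: 100
  Karen: 96
  Jack: 73
  Pete: 72


ANSWER: Bob, Karen, Jack, Pete


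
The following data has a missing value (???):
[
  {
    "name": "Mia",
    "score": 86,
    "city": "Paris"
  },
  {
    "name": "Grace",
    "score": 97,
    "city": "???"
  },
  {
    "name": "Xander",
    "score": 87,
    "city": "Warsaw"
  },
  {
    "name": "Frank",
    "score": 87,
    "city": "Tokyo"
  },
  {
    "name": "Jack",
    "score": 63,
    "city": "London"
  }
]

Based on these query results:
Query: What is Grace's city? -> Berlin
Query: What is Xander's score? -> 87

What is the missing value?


The missing value is Grace's city
From query: Grace's city = Berlin

ANSWER: Berlin


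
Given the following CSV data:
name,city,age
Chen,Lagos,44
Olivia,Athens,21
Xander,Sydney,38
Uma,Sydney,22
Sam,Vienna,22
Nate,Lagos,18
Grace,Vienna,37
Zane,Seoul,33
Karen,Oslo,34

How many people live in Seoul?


Scanning city column for 'Seoul':
  Row 8: Zane -> MATCH
Total matches: 1

ANSWER: 1


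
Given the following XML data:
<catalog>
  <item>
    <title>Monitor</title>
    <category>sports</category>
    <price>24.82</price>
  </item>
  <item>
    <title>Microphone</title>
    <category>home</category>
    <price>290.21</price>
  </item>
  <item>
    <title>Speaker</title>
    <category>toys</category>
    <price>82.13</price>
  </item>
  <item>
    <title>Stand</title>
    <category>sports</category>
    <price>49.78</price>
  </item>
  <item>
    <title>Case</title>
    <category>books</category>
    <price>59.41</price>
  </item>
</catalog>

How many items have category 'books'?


Scanning <item> elements for <category>books</category>:
  Item 5: Case -> MATCH
Count: 1

ANSWER: 1


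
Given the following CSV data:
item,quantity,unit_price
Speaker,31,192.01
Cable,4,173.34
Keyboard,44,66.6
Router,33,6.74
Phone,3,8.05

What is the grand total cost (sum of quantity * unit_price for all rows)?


Computing row totals:
  Speaker: 31 * 192.01 = 5952.31
  Cable: 4 * 173.34 = 693.36
  Keyboard: 44 * 66.6 = 2930.4
  Router: 33 * 6.74 = 222.42
  Phone: 3 * 8.05 = 24.15
Grand total = 5952.31 + 693.36 + 2930.4 + 222.42 + 24.15 = 9822.64

ANSWER: 9822.64


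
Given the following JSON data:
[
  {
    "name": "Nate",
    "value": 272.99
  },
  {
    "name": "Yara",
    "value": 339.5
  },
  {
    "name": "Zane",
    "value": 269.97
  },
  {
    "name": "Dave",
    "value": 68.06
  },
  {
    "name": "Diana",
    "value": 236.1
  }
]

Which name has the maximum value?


Comparing values:
  Nate: 272.99
  Yara: 339.5
  Zane: 269.97
  Dave: 68.06
  Diana: 236.1
Maximum: Yara (339.5)

ANSWER: Yara


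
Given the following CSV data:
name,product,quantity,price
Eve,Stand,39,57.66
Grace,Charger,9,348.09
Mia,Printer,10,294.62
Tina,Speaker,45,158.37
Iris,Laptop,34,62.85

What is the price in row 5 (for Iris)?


Row 5: Iris
Column 'price' = 62.85

ANSWER: 62.85


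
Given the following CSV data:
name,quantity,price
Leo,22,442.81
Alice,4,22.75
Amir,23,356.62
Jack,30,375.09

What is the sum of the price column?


Values in 'price' column:
  Row 1: 442.81
  Row 2: 22.75
  Row 3: 356.62
  Row 4: 375.09
Sum = 442.81 + 22.75 + 356.62 + 375.09 = 1197.27

ANSWER: 1197.27


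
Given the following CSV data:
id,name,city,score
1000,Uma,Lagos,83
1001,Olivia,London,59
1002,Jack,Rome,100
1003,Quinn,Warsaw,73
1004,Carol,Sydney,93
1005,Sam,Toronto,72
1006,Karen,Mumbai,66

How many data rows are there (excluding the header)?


Counting rows (excluding header):
Header: id,name,city,score
Data rows: 7

ANSWER: 7


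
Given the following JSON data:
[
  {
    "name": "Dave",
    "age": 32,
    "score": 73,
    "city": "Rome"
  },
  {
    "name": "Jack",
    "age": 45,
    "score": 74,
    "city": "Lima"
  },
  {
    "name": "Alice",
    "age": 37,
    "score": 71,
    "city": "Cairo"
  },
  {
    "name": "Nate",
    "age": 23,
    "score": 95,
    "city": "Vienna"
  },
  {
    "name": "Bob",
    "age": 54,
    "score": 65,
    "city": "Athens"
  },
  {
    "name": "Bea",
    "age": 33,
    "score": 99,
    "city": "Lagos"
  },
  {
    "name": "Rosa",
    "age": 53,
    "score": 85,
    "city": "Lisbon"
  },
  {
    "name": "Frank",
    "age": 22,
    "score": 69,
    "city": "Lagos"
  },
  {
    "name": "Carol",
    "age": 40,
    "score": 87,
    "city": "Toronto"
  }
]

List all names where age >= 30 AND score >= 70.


Checking both conditions:
  Dave (age=32, score=73) -> YES
  Jack (age=45, score=74) -> YES
  Alice (age=37, score=71) -> YES
  Nate (age=23, score=95) -> no
  Bob (age=54, score=65) -> no
  Bea (age=33, score=99) -> YES
  Rosa (age=53, score=85) -> YES
  Frank (age=22, score=69) -> no
  Carol (age=40, score=87) -> YES


ANSWER: Dave, Jack, Alice, Bea, Rosa, Carol


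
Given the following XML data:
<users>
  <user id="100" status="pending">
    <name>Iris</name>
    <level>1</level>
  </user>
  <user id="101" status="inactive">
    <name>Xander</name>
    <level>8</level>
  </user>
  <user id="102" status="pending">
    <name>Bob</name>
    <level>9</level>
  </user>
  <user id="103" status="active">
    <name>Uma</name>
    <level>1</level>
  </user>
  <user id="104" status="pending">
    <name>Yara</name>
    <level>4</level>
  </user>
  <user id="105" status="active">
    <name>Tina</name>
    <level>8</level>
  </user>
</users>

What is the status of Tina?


Finding user with name = Tina
user id="105" status="active"

ANSWER: active


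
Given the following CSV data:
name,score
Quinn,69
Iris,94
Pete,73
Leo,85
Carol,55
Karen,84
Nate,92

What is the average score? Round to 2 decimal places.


Scores: 69, 94, 73, 85, 55, 84, 92
Sum = 552
Count = 7
Average = 552 / 7 = 78.86

ANSWER: 78.86


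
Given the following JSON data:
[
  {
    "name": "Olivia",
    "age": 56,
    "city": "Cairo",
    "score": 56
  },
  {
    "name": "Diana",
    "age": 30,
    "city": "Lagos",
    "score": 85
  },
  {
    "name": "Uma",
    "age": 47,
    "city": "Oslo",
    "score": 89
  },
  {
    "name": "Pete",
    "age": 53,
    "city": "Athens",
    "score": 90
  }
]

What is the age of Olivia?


Looking up record where name = Olivia
Record index: 0
Field 'age' = 56

ANSWER: 56


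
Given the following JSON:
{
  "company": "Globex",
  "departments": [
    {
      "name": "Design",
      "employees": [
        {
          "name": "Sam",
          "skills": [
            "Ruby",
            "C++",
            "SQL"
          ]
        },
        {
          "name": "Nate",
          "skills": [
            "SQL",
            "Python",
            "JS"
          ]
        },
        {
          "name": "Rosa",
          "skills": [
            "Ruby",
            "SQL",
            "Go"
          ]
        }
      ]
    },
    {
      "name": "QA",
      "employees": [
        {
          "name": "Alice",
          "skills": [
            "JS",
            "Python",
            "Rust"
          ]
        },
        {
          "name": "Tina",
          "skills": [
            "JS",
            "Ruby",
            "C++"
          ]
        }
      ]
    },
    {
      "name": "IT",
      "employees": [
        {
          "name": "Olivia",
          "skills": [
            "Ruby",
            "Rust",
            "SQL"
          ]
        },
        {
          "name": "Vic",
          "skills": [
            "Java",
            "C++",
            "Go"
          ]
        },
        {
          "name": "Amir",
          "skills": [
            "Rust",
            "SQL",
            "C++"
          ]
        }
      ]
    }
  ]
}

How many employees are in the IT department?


Path: departments[2].employees
Count: 3

ANSWER: 3


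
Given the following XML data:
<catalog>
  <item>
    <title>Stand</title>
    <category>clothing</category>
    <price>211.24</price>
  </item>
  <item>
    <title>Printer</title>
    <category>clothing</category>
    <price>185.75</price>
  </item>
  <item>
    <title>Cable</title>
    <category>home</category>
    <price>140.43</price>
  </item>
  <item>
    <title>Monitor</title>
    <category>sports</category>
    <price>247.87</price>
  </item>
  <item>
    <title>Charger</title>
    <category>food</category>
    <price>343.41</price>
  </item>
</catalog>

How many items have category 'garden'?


Scanning <item> elements for <category>garden</category>:
Count: 0

ANSWER: 0


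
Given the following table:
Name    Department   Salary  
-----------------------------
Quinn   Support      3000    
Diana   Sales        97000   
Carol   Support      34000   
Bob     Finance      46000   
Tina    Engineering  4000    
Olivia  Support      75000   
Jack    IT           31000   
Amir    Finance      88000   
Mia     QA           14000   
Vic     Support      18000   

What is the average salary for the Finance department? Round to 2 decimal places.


Finance department members:
  Bob: 46000
  Amir: 88000
Sum = 134000
Count = 2
Average = 134000 / 2 = 67000.00

ANSWER: 67000.00


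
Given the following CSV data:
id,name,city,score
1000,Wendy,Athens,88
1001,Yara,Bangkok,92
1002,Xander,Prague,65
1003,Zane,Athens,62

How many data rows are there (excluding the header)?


Counting rows (excluding header):
Header: id,name,city,score
Data rows: 4

ANSWER: 4


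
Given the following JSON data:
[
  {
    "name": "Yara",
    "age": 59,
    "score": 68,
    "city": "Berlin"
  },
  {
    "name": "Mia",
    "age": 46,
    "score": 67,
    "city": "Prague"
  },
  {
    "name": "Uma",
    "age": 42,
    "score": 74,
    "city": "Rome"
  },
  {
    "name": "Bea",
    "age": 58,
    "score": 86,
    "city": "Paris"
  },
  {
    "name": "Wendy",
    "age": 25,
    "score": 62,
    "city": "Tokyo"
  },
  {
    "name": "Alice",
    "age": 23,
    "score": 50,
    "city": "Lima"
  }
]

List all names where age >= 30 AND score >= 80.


Checking both conditions:
  Yara (age=59, score=68) -> no
  Mia (age=46, score=67) -> no
  Uma (age=42, score=74) -> no
  Bea (age=58, score=86) -> YES
  Wendy (age=25, score=62) -> no
  Alice (age=23, score=50) -> no


ANSWER: Bea


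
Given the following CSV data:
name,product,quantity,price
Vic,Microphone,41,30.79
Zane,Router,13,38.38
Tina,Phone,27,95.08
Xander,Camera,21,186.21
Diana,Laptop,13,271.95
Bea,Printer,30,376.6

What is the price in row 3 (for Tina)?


Row 3: Tina
Column 'price' = 95.08

ANSWER: 95.08


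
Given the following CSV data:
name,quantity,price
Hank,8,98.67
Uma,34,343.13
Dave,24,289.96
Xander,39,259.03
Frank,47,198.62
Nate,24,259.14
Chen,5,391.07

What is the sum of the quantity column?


Values in 'quantity' column:
  Row 1: 8
  Row 2: 34
  Row 3: 24
  Row 4: 39
  Row 5: 47
  Row 6: 24
  Row 7: 5
Sum = 8 + 34 + 24 + 39 + 47 + 24 + 5 = 181

ANSWER: 181


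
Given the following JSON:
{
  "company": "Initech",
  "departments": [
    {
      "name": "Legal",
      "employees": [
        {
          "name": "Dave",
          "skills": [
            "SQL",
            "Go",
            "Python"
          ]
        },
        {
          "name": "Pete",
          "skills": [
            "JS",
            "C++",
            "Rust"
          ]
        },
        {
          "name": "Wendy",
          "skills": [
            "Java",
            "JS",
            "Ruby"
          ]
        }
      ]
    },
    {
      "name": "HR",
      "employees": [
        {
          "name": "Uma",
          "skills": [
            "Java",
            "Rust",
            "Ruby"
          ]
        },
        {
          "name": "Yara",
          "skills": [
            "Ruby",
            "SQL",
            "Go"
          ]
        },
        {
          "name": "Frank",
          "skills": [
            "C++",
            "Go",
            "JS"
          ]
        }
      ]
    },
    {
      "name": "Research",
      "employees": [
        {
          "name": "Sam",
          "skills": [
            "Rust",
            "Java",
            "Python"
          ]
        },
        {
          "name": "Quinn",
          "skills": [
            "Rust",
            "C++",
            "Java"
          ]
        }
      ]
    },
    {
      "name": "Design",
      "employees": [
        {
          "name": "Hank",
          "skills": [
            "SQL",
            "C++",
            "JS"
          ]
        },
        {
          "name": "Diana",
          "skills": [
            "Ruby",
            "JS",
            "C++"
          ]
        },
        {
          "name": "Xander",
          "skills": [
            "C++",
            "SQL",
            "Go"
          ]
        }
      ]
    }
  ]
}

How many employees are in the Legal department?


Path: departments[0].employees
Count: 3

ANSWER: 3


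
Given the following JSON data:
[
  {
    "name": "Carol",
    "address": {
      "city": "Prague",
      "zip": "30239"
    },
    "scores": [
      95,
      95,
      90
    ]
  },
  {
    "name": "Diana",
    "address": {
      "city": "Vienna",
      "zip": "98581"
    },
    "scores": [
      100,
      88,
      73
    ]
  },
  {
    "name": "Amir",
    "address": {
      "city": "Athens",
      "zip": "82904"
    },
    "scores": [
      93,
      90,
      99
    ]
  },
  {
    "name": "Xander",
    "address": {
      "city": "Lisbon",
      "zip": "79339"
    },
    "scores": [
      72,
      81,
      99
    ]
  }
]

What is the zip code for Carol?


Path: records[0].address.zip
Value: 30239

ANSWER: 30239


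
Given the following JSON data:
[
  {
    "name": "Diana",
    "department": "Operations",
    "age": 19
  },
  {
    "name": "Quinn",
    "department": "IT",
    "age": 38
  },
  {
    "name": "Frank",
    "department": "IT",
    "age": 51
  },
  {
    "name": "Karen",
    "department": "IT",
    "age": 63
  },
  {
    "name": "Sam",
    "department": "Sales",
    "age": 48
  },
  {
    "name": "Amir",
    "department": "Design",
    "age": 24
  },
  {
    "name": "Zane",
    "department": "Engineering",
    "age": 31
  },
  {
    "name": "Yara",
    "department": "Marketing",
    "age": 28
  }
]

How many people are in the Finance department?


Scanning records for department = Finance
  No matches found
Count: 0

ANSWER: 0


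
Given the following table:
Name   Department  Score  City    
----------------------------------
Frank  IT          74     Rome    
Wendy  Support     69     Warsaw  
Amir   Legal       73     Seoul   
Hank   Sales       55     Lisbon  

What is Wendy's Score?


Row 2: Wendy
Score = 69

ANSWER: 69


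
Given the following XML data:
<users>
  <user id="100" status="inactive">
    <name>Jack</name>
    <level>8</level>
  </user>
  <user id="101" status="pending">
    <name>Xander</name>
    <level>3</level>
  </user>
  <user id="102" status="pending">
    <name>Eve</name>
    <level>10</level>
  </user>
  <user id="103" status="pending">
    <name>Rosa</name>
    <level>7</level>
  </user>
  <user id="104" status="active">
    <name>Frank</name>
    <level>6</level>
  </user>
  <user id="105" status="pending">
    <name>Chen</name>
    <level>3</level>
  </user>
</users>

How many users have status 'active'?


Counting users with status='active':
  Frank (id=104) -> MATCH
Count: 1

ANSWER: 1


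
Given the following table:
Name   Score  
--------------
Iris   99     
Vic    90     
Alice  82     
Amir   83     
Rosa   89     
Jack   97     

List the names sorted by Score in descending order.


Sorting by Score (descending):
  Iris: 99
  Jack: 97
  Vic: 90
  Rosa: 89
  Amir: 83
  Alice: 82


ANSWER: Iris, Jack, Vic, Rosa, Amir, Alice


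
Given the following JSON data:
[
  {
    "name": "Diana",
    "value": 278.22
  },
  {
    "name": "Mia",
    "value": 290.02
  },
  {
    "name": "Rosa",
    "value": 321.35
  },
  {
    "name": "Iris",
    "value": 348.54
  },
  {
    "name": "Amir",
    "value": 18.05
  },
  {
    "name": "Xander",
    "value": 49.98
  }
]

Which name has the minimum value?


Comparing values:
  Diana: 278.22
  Mia: 290.02
  Rosa: 321.35
  Iris: 348.54
  Amir: 18.05
  Xander: 49.98
Minimum: Amir (18.05)

ANSWER: Amir


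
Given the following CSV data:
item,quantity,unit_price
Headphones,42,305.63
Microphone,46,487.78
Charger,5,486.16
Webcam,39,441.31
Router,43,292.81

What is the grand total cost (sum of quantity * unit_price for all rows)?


Computing row totals:
  Headphones: 42 * 305.63 = 12836.46
  Microphone: 46 * 487.78 = 22437.88
  Charger: 5 * 486.16 = 2430.8
  Webcam: 39 * 441.31 = 17211.09
  Router: 43 * 292.81 = 12590.83
Grand total = 12836.46 + 22437.88 + 2430.8 + 17211.09 + 12590.83 = 67507.06

ANSWER: 67507.06


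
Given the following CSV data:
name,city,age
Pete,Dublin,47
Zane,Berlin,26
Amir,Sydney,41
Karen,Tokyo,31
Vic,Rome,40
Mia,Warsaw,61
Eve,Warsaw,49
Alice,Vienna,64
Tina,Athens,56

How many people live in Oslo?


Scanning city column for 'Oslo':
Total matches: 0

ANSWER: 0


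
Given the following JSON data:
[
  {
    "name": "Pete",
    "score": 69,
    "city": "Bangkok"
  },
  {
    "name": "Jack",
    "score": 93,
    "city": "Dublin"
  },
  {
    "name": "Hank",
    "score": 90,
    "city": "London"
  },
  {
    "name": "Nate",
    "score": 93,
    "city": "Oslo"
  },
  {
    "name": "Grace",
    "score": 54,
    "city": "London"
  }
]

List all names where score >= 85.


Filtering records where score >= 85:
  Pete (score=69) -> no
  Jack (score=93) -> YES
  Hank (score=90) -> YES
  Nate (score=93) -> YES
  Grace (score=54) -> no


ANSWER: Jack, Hank, Nate


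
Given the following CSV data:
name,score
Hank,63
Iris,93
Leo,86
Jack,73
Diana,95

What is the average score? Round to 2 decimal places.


Scores: 63, 93, 86, 73, 95
Sum = 410
Count = 5
Average = 410 / 5 = 82.00

ANSWER: 82.00


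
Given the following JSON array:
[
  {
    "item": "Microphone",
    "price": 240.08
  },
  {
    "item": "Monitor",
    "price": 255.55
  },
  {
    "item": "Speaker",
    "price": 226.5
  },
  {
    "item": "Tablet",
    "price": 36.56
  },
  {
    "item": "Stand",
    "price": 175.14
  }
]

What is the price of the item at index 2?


Array index 2 -> Speaker
price = 226.5

ANSWER: 226.5


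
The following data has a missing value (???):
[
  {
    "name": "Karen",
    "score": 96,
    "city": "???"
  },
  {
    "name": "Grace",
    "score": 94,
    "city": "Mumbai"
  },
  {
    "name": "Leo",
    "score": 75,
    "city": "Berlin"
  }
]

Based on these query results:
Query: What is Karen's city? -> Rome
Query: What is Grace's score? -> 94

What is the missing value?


The missing value is Karen's city
From query: Karen's city = Rome

ANSWER: Rome


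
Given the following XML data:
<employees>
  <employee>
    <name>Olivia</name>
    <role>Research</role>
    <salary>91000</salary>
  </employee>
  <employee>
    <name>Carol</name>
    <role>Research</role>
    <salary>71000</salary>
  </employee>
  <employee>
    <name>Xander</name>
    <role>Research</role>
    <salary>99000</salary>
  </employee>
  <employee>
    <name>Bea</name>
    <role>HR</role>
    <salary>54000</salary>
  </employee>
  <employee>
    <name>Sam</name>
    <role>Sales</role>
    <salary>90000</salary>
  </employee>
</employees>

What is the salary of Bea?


Searching for <employee> with <name>Bea</name>
Found at position 4
<salary>54000</salary>

ANSWER: 54000


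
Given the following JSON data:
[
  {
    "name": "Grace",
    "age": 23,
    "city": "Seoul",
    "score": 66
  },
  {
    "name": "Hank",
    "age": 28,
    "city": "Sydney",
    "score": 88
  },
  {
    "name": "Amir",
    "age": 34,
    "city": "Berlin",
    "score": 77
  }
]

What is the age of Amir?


Looking up record where name = Amir
Record index: 2
Field 'age' = 34

ANSWER: 34


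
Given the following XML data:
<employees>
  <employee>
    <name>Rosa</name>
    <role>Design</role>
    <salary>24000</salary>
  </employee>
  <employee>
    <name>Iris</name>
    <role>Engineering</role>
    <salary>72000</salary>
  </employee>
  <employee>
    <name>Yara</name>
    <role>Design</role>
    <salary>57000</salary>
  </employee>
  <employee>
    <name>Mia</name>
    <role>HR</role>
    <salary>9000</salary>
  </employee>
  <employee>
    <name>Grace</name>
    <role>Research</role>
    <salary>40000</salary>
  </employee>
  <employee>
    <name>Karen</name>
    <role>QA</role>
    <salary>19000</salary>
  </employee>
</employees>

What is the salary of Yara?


Searching for <employee> with <name>Yara</name>
Found at position 3
<salary>57000</salary>

ANSWER: 57000


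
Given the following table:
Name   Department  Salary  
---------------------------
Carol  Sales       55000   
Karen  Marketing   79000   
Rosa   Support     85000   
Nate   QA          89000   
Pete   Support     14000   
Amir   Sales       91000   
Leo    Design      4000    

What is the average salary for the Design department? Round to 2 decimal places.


Design department members:
  Leo: 4000
Sum = 4000
Count = 1
Average = 4000 / 1 = 4000.00

ANSWER: 4000.00


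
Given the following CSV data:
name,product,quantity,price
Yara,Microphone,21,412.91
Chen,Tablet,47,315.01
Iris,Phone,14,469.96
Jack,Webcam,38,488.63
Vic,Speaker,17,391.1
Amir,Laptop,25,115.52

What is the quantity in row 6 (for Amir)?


Row 6: Amir
Column 'quantity' = 25

ANSWER: 25


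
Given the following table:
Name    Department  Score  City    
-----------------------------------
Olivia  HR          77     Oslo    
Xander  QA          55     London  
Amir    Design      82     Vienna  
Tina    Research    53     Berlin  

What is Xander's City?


Row 2: Xander
City = London

ANSWER: London


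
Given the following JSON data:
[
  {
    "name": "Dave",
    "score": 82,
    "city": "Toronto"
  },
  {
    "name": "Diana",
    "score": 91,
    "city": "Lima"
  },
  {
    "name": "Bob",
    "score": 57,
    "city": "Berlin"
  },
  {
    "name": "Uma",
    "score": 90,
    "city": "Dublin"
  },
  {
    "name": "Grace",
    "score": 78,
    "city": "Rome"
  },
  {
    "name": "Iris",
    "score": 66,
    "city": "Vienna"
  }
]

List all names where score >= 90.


Filtering records where score >= 90:
  Dave (score=82) -> no
  Diana (score=91) -> YES
  Bob (score=57) -> no
  Uma (score=90) -> YES
  Grace (score=78) -> no
  Iris (score=66) -> no


ANSWER: Diana, Uma


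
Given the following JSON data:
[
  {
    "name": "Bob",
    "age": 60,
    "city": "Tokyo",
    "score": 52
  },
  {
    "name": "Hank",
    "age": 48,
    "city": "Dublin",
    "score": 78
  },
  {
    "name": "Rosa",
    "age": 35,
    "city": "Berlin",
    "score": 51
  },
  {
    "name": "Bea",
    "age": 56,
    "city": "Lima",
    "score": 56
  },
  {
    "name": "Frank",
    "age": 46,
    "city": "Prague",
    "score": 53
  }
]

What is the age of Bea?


Looking up record where name = Bea
Record index: 3
Field 'age' = 56

ANSWER: 56


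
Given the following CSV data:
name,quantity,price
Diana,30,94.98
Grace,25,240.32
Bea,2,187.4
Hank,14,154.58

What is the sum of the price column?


Values in 'price' column:
  Row 1: 94.98
  Row 2: 240.32
  Row 3: 187.4
  Row 4: 154.58
Sum = 94.98 + 240.32 + 187.4 + 154.58 = 677.28

ANSWER: 677.28


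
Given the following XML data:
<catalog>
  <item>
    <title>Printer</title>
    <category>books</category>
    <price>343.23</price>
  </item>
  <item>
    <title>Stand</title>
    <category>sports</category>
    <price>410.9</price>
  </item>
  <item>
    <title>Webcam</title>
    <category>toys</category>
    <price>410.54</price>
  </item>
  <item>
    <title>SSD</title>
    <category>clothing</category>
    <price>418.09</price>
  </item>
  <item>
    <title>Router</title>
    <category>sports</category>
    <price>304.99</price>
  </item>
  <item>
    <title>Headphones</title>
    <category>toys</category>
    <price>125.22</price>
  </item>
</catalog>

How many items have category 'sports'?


Scanning <item> elements for <category>sports</category>:
  Item 2: Stand -> MATCH
  Item 5: Router -> MATCH
Count: 2

ANSWER: 2


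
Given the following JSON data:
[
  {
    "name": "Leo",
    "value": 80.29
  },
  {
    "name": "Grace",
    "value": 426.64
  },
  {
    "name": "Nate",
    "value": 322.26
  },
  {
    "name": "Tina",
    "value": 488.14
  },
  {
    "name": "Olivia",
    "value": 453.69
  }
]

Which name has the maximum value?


Comparing values:
  Leo: 80.29
  Grace: 426.64
  Nate: 322.26
  Tina: 488.14
  Olivia: 453.69
Maximum: Tina (488.14)

ANSWER: Tina


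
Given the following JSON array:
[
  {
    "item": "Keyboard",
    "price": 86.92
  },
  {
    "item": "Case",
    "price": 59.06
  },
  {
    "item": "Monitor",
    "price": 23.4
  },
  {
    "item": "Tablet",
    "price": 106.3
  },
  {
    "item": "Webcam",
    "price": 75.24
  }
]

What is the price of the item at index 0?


Array index 0 -> Keyboard
price = 86.92

ANSWER: 86.92


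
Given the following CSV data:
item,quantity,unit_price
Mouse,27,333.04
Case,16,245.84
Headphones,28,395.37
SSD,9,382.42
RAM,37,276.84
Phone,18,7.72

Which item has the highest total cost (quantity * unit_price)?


Computing row totals:
  Mouse: 8992.08
  Case: 3933.44
  Headphones: 11070.36
  SSD: 3441.78
  RAM: 10243.08
  Phone: 138.96
Maximum: Headphones (11070.36)

ANSWER: Headphones


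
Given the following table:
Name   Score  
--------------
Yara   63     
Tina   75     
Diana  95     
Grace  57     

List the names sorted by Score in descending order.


Sorting by Score (descending):
  Diana: 95
  Tina: 75
  Yara: 63
  Grace: 57


ANSWER: Diana, Tina, Yara, Grace


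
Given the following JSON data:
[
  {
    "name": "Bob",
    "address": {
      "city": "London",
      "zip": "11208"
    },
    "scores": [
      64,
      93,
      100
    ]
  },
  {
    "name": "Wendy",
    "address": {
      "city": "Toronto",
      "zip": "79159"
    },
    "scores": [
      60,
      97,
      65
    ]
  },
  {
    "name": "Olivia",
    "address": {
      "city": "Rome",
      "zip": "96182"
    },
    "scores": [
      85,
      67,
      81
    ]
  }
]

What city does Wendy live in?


Path: records[1].address.city
Value: Toronto

ANSWER: Toronto


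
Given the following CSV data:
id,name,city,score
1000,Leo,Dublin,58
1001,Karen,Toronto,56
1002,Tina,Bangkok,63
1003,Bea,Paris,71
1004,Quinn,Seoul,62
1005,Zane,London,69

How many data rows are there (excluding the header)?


Counting rows (excluding header):
Header: id,name,city,score
Data rows: 6

ANSWER: 6


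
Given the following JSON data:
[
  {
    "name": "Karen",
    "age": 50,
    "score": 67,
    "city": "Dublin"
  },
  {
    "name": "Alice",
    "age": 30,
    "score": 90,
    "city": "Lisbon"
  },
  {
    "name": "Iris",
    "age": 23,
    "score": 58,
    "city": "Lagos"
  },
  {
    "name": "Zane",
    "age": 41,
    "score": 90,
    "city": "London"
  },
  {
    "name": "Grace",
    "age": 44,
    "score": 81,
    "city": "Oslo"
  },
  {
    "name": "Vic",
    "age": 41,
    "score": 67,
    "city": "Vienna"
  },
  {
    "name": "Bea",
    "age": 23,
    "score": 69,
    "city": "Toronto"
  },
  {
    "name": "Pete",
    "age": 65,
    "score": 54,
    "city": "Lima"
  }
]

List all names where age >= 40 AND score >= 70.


Checking both conditions:
  Karen (age=50, score=67) -> no
  Alice (age=30, score=90) -> no
  Iris (age=23, score=58) -> no
  Zane (age=41, score=90) -> YES
  Grace (age=44, score=81) -> YES
  Vic (age=41, score=67) -> no
  Bea (age=23, score=69) -> no
  Pete (age=65, score=54) -> no


ANSWER: Zane, Grace


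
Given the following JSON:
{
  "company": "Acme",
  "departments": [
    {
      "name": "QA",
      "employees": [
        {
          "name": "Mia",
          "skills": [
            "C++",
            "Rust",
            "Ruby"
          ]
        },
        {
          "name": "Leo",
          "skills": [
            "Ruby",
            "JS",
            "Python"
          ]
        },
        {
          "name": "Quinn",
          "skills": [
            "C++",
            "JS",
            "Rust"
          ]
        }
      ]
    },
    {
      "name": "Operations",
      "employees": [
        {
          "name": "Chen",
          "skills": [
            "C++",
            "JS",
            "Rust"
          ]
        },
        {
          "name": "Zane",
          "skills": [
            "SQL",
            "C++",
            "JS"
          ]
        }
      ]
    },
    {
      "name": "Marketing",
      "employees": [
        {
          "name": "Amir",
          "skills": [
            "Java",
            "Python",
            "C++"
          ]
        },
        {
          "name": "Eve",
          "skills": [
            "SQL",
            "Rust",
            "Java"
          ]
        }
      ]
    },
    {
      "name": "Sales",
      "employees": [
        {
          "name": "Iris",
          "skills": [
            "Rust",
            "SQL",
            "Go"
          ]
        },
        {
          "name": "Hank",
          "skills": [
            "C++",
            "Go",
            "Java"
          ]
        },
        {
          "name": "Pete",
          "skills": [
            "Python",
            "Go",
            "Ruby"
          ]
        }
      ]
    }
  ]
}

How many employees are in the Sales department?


Path: departments[3].employees
Count: 3

ANSWER: 3


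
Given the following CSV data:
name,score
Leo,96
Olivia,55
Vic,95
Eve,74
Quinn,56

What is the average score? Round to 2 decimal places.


Scores: 96, 55, 95, 74, 56
Sum = 376
Count = 5
Average = 376 / 5 = 75.20

ANSWER: 75.20


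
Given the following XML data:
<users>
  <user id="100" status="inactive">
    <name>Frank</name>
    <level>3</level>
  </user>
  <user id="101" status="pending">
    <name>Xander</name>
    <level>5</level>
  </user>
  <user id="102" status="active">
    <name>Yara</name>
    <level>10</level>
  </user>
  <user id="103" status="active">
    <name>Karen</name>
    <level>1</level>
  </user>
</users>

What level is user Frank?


Finding user: Frank
<level>3</level>

ANSWER: 3


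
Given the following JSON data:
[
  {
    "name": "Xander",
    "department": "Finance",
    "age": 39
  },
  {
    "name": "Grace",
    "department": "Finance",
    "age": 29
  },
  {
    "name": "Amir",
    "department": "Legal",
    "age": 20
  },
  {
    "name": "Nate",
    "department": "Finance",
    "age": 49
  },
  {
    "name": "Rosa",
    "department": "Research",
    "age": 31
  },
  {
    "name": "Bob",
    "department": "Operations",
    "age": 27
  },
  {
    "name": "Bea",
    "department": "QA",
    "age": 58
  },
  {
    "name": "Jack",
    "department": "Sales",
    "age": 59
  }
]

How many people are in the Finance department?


Scanning records for department = Finance
  Record 0: Xander
  Record 1: Grace
  Record 3: Nate
Count: 3

ANSWER: 3


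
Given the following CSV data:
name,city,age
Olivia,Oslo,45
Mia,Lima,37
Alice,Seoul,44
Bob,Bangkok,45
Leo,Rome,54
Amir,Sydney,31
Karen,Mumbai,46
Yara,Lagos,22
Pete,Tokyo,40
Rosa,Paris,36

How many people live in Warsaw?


Scanning city column for 'Warsaw':
Total matches: 0

ANSWER: 0


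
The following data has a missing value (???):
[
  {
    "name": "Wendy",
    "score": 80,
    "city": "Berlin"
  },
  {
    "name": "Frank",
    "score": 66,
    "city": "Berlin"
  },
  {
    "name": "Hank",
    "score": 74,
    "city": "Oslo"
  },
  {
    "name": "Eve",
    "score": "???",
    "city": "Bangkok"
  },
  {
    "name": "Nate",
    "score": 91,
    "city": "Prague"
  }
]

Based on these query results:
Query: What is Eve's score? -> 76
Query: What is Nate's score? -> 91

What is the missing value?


The missing value is Eve's score
From query: Eve's score = 76

ANSWER: 76


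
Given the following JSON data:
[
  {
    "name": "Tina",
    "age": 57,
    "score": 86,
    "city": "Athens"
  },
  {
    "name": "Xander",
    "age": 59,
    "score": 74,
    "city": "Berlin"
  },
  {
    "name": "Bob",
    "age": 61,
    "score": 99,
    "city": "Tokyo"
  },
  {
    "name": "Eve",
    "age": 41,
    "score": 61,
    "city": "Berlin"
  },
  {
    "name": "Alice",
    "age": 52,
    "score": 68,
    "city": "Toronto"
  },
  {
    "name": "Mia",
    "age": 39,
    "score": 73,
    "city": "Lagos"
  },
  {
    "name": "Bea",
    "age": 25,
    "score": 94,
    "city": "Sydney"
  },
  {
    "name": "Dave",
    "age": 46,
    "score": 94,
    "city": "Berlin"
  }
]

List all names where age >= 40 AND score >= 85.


Checking both conditions:
  Tina (age=57, score=86) -> YES
  Xander (age=59, score=74) -> no
  Bob (age=61, score=99) -> YES
  Eve (age=41, score=61) -> no
  Alice (age=52, score=68) -> no
  Mia (age=39, score=73) -> no
  Bea (age=25, score=94) -> no
  Dave (age=46, score=94) -> YES


ANSWER: Tina, Bob, Dave


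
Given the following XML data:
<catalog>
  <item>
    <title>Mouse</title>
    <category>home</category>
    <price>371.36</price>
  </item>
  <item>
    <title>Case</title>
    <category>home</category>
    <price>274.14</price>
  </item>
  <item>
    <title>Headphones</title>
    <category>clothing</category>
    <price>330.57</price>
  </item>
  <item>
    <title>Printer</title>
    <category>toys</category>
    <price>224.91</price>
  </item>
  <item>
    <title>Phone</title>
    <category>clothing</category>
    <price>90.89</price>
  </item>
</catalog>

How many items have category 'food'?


Scanning <item> elements for <category>food</category>:
Count: 0

ANSWER: 0


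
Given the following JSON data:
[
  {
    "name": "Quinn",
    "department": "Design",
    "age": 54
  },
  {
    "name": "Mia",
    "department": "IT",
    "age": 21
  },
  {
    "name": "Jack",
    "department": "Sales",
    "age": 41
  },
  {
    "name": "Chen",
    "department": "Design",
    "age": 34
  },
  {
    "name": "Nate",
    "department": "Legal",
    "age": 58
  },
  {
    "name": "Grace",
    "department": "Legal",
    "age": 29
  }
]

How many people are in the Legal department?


Scanning records for department = Legal
  Record 4: Nate
  Record 5: Grace
Count: 2

ANSWER: 2


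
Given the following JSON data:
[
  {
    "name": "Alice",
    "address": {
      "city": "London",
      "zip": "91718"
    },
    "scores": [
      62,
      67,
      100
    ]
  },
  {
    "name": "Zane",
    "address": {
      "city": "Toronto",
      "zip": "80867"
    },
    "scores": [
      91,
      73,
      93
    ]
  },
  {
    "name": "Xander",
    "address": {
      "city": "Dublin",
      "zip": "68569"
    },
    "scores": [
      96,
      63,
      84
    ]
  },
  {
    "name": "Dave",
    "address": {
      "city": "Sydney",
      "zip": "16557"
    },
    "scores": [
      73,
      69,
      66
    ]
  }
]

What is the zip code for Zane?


Path: records[1].address.zip
Value: 80867

ANSWER: 80867


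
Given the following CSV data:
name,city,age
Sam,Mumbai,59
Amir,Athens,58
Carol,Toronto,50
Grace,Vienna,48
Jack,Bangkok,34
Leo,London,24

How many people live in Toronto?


Scanning city column for 'Toronto':
  Row 3: Carol -> MATCH
Total matches: 1

ANSWER: 1


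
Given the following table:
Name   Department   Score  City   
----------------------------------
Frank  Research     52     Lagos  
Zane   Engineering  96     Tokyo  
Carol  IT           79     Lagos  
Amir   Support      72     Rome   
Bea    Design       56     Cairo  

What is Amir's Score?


Row 4: Amir
Score = 72

ANSWER: 72


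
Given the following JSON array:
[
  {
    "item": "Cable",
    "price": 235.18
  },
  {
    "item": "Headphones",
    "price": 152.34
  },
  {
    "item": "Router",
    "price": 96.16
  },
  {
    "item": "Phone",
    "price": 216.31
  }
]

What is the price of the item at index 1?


Array index 1 -> Headphones
price = 152.34

ANSWER: 152.34


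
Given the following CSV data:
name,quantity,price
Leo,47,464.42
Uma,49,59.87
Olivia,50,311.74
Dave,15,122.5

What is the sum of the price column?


Values in 'price' column:
  Row 1: 464.42
  Row 2: 59.87
  Row 3: 311.74
  Row 4: 122.5
Sum = 464.42 + 59.87 + 311.74 + 122.5 = 958.53

ANSWER: 958.53


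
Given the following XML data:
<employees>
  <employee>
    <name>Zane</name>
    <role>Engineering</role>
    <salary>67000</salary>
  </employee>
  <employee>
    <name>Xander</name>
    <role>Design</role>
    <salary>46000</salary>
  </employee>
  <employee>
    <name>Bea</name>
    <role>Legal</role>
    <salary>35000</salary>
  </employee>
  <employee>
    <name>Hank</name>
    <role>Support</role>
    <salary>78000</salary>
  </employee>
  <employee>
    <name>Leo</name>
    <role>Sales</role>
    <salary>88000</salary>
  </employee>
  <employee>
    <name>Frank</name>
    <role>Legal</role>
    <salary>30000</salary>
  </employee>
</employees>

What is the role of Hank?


Searching for <employee> with <name>Hank</name>
Found at position 4
<role>Support</role>

ANSWER: Support


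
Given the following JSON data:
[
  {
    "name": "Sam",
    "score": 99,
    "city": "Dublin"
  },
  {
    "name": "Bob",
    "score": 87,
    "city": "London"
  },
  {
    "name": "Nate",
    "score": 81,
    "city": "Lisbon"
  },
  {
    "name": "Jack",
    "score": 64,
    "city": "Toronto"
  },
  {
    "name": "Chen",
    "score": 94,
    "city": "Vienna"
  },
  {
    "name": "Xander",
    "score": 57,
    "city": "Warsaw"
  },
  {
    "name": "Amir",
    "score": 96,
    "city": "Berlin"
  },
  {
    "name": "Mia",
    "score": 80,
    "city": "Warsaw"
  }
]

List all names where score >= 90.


Filtering records where score >= 90:
  Sam (score=99) -> YES
  Bob (score=87) -> no
  Nate (score=81) -> no
  Jack (score=64) -> no
  Chen (score=94) -> YES
  Xander (score=57) -> no
  Amir (score=96) -> YES
  Mia (score=80) -> no


ANSWER: Sam, Chen, Amir


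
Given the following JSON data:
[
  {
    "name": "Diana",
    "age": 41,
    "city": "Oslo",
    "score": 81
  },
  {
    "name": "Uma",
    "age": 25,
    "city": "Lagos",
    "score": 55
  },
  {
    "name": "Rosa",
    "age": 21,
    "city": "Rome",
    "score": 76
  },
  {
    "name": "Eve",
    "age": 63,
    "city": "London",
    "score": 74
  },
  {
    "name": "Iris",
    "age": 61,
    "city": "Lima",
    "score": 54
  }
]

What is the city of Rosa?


Looking up record where name = Rosa
Record index: 2
Field 'city' = Rome

ANSWER: Rome


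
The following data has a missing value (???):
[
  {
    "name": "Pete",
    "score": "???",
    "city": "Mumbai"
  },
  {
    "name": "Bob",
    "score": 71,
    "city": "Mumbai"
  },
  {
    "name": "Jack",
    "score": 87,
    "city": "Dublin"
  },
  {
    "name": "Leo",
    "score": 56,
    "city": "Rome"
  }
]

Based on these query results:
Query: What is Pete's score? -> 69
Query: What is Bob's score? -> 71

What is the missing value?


The missing value is Pete's score
From query: Pete's score = 69

ANSWER: 69


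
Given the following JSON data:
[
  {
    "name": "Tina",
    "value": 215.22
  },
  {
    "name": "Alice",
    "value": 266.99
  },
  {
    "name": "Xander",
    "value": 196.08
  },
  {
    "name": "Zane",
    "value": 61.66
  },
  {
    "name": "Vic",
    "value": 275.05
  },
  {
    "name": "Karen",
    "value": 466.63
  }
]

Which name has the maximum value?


Comparing values:
  Tina: 215.22
  Alice: 266.99
  Xander: 196.08
  Zane: 61.66
  Vic: 275.05
  Karen: 466.63
Maximum: Karen (466.63)

ANSWER: Karen


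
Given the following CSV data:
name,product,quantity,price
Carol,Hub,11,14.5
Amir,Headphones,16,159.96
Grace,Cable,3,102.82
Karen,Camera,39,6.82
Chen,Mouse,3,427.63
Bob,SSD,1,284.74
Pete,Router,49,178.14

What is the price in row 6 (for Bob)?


Row 6: Bob
Column 'price' = 284.74

ANSWER: 284.74


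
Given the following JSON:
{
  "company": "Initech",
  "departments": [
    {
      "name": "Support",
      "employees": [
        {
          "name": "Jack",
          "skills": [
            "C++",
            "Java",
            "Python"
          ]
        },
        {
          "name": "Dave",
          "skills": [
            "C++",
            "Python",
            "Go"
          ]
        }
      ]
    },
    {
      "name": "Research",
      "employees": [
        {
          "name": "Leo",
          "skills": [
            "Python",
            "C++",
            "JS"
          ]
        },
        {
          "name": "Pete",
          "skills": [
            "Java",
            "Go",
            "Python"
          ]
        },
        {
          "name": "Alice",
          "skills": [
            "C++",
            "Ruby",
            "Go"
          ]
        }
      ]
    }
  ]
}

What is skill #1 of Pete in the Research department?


Path: departments[1].employees[1].skills[0]
Value: Java

ANSWER: Java
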